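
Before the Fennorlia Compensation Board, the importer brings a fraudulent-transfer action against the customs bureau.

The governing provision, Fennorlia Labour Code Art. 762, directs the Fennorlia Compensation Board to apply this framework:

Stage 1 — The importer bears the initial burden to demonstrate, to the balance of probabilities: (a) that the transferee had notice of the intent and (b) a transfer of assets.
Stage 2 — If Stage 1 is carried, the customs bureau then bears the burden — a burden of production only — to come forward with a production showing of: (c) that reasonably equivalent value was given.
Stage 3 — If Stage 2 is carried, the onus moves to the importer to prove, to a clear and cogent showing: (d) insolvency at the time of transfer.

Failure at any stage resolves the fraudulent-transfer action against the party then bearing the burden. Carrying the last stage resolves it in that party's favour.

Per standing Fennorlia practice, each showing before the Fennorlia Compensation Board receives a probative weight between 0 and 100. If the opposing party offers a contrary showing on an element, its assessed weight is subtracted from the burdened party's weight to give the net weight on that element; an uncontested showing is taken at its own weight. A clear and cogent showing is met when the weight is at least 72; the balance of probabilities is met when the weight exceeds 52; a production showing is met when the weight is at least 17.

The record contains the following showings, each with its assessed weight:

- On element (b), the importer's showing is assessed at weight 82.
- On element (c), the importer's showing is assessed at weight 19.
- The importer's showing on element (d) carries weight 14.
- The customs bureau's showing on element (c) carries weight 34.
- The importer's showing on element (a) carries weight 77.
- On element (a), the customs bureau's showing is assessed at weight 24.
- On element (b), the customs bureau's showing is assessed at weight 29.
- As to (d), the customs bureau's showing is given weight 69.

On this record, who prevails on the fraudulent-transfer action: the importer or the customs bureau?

importer

Stage 1 (importer, the balance of probabilities, weight exceeds 52): (a) net 77−24=53 > 52 — meets; (b) net 82−29=53 > 52 — meets.
  The importer carries Stage 1; the customs bureau now bears the burden.
Stage 2 (customs bureau, a production showing, weight is at least 17): (c) net 34−19=15 < 17 — fails.
  Not every element is met, so the customs bureau fails to carry Stage 2.
So the importer prevails.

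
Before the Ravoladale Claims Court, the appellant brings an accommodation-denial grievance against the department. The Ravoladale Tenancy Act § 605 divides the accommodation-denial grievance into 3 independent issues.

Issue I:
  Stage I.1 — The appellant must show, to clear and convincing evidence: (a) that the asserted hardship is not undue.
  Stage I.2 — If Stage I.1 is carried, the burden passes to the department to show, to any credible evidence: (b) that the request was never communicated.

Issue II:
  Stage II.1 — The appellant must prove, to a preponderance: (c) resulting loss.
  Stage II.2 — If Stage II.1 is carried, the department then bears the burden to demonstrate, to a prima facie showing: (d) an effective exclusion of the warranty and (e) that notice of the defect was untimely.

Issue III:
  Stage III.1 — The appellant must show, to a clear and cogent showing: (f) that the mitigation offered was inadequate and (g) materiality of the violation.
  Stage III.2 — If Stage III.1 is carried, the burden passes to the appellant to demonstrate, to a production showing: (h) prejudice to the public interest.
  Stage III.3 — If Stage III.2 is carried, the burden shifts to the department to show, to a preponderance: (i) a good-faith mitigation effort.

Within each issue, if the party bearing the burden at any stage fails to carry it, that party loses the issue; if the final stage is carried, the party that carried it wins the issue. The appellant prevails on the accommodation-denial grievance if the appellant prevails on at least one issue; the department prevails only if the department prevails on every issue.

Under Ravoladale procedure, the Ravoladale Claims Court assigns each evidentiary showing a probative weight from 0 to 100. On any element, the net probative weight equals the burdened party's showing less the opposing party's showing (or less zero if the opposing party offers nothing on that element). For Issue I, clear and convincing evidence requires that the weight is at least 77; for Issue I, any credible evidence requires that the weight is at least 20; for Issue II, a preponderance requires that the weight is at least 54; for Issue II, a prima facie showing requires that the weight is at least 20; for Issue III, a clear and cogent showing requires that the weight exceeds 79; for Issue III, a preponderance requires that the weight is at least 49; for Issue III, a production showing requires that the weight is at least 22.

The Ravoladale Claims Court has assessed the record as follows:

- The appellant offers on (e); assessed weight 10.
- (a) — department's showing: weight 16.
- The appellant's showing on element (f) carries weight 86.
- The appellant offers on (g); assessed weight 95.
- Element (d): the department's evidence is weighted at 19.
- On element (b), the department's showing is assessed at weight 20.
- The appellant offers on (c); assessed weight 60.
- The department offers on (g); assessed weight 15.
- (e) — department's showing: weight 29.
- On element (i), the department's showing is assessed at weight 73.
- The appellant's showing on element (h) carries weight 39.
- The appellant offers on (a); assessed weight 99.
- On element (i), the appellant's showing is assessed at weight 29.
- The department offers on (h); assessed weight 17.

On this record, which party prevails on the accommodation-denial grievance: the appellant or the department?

appellant

— Issue I —
Stage I.1 (appellant, clear and convincing evidence, weight is at least 77): (a) net 99−16=83 ≥ 77 — meets.
  All elements met. The burden passes to the department.
Stage I.2 (department, any credible evidence, weight is at least 20): (b) 20 ≥ 20 — meets.
  All elements met at the final stage.
Every stage carried; the department prevails on this issue.
— Issue II —
Stage II.1 — burden on appellant; standard: a preponderance (weight is at least 54).
    (c): 60 ≥ 54 [met]
  The appellant carries Stage II.1; the department now bears the burden.
Stage II.2 — burden on department; standard: a prima facie showing (weight is at least 20).
    (d): 19 < 20 [not met]
    (e): 29 − 10 = 19 < 20 [not met]
  Stage II.2 not carried; the department fails its burden.
The appellant prevails on this issue.
— Issue III —
Stage III.1 — burden on appellant; standard: a clear and cogent showing (weight exceeds 79).
    (f): 86 > 79 [met]
    (g): 95 − 15 = 80 > 79 [met]
  Stage III.1 is satisfied; the appellant continues to bear the burden.
Stage III.2 — burden on appellant; standard: a production showing (weight is at least 22).
    (h): 39 − 17 = 22 ≥ 22 [met]
  Stage III.2 carried; the burden shifts to the department.
Stage III.3 — burden on department; standard: a preponderance (weight is at least 49).
    (i): 73 − 29 = 44 < 49 [not met]
  Stage III.3 not carried; the department fails its burden.
The appellant prevails on this issue.
Per-issue: Issue I → department; Issue II → appellant; Issue III → appellant. The appellant must prevail on at least one issue; overall, the appellant prevails.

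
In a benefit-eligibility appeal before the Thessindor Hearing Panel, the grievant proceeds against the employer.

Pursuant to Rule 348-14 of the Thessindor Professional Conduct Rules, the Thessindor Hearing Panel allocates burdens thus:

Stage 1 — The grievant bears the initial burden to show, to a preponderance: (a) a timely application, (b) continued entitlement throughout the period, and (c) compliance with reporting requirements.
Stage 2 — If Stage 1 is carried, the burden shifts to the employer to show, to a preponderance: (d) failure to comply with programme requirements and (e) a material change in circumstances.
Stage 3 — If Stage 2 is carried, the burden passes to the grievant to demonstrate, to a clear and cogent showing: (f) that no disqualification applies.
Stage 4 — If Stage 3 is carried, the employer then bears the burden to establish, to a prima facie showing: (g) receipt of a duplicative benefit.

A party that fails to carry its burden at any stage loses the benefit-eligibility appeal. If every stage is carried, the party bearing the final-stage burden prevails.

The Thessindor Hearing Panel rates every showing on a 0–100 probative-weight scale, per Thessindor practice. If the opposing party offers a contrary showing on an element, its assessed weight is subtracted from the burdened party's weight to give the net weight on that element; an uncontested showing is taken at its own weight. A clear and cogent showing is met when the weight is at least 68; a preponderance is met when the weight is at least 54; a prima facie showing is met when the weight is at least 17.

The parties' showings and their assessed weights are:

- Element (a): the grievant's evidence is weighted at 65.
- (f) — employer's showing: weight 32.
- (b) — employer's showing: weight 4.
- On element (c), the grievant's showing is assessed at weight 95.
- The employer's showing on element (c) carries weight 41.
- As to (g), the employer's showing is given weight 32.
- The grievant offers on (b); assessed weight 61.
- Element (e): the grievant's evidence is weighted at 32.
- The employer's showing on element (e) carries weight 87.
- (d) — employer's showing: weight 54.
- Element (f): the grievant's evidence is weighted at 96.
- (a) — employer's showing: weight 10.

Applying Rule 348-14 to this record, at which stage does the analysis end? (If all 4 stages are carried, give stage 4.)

Stage 1 (grievant, a preponderance, weight is at least 54): (a) net 65−10=55 ≥ 54 — meets; (b) net 61−4=57 ≥ 54 — meets; (c) net 95−41=54 ≥ 54 — meets.
  The grievant carries Stage 1; the employer now bears the burden.
Stage 2 (employer, a preponderance, weight is at least 54): (d) 54 ≥ 54 — meets; (e) net 87−32=55 ≥ 54 — meets.
  The employer carries Stage 2; the grievant now bears the burden.
Stage 3 (grievant, a clear and cogent showing, weight is at least 68): (f) net 96−32=64 < 68 — fails.
  Stage 3 not carried; the grievant fails its burden.
The employer prevails.

stage 3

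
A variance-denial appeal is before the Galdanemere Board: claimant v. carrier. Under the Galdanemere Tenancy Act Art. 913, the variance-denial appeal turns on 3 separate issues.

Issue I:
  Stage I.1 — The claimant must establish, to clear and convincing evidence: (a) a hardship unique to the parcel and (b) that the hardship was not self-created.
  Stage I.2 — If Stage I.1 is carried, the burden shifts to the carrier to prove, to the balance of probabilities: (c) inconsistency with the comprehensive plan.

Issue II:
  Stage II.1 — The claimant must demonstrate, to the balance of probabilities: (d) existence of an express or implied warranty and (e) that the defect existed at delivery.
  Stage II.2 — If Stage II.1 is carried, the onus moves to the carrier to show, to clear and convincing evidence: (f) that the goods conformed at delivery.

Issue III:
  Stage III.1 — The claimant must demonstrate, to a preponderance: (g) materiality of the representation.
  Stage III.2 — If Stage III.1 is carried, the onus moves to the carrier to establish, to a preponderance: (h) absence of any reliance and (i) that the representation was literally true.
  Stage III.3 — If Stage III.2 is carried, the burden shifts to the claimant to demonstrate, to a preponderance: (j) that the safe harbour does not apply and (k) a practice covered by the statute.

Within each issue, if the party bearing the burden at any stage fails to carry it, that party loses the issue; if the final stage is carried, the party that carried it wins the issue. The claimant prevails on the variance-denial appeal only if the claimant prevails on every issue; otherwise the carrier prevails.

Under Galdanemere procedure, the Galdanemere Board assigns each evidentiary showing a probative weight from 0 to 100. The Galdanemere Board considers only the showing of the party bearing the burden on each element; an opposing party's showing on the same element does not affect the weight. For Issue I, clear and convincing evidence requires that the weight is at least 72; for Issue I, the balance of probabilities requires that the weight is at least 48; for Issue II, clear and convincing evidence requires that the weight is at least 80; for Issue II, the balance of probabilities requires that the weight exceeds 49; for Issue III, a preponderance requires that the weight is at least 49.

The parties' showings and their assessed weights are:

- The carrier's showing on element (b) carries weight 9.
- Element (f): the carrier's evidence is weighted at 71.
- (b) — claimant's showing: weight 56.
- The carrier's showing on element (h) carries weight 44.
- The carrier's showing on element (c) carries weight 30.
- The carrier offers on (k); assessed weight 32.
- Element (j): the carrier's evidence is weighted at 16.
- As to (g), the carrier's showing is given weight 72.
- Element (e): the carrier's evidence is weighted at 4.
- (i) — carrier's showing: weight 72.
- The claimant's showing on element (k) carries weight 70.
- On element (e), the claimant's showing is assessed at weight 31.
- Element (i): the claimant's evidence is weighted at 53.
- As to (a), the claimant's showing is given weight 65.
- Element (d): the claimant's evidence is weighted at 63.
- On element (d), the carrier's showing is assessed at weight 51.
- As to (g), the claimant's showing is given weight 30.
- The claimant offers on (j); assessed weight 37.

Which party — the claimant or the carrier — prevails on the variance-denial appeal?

— Issue I —
At Stage I.1 the claimant must meet clear and convincing evidence (weight is at least 72): on (a) the weight is 65, < 72, so (a) does not meet the standard; on (b) the weight is 56 (the carrier's 9 is given no effect), which does not reach 72, so (b) does not meet the standard.
  Stage I.1 not carried; the claimant fails its burden.
So the carrier prevails on this issue.
— Issue II —
Stage II.1 — burden on claimant; standard: the balance of probabilities (weight exceeds 49).
    (d): 63 (carrier's 51 disregarded) > 49 [met]
    (e): 31 (carrier's 4 disregarded) ≤ 49 [not met]
  Stage II.1 not carried; the claimant fails its burden.
The analysis ends at Stage II.1; the carrier prevails on this issue.
— Issue III —
At Stage III.1 the claimant must meet a preponderance (weight is at least 49): on (g) the weight is 30 (the carrier's 72 is given no effect), < 49, so (g) does not meet the standard.
  Stage III.1 not carried; the claimant fails its burden.
The carrier prevails on this issue.
Per-issue: Issue I → carrier; Issue II → carrier; Issue III → carrier. The claimant must prevail on every issue; overall, the carrier prevails.

carrier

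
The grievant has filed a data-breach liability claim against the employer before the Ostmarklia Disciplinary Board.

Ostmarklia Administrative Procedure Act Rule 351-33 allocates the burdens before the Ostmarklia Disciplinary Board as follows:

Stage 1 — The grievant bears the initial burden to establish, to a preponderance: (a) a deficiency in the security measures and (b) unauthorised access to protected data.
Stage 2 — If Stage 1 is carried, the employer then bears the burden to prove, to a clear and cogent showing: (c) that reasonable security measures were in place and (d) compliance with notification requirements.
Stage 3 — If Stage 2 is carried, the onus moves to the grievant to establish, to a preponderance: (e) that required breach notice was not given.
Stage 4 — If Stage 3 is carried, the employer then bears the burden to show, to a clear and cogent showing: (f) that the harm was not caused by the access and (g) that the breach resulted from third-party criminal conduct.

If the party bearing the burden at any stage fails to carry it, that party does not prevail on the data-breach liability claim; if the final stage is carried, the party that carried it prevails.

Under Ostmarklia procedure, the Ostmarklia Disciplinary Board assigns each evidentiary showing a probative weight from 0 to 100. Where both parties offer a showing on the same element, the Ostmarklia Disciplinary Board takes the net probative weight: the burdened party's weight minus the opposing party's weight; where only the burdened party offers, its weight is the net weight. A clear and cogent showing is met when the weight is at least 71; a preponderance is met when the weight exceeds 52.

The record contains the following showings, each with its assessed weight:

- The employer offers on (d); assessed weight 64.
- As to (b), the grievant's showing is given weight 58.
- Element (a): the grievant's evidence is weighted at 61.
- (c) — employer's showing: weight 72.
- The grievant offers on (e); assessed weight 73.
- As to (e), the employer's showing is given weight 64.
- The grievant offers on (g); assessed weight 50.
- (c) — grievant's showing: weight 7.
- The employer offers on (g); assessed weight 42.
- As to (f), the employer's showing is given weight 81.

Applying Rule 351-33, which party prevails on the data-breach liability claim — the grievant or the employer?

At Stage 1 the grievant must meet a preponderance (weight exceeds 52): on (a) the weight is 61, which does exceed 52, so (a) meets the standard; on (b) the weight is 58, which does exceed 52, so (b) meets the standard.
  All elements met. The burden passes to the employer.
At Stage 2 the employer must meet a clear and cogent showing (weight is at least 71): on (c) the weight is 72 less the opposing 7 gives net 65, < 71, so (c) does not meet the standard; on (d) the weight is 64, < 71, so (d) does not meet the standard.
  The employer does not carry Stage 2.
The grievant prevails.

grievant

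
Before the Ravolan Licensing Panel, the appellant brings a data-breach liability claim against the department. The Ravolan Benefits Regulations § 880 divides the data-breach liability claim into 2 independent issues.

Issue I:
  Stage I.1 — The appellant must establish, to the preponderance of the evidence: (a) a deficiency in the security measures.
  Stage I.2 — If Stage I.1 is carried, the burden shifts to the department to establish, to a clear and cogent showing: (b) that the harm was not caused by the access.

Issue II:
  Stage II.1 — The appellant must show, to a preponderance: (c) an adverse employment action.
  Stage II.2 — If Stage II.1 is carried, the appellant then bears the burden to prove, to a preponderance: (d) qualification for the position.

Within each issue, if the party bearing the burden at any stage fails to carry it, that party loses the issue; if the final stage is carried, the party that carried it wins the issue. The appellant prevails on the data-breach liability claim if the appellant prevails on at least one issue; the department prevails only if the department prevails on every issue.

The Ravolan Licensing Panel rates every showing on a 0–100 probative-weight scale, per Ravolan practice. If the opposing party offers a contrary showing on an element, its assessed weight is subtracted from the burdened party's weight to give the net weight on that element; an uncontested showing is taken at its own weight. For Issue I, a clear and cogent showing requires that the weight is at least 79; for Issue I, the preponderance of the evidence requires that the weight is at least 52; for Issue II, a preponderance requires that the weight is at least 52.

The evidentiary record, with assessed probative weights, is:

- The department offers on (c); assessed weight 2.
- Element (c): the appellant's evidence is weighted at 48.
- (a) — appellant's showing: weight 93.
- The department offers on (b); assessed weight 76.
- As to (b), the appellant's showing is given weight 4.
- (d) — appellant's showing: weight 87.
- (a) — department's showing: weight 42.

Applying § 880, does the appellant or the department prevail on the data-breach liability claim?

department

— Issue I —
At Stage I.1 the appellant must meet the preponderance of the evidence (weight is at least 52): on (a) the weight is 93 less the opposing 42 gives net 51, which does not reach 52, so (a) does not meet the standard.
  Stage I.1 not carried; the appellant fails its burden.
The department prevails on this issue.
— Issue II —
Stage II.1 — burden on appellant; standard: a preponderance (weight is at least 52).
    (c): 48 − 2 = 46 < 52 [not met]
  Not every element is met, so the appellant fails to carry Stage II.1.
The analysis ends at Stage II.1; the department prevails on this issue.
Per-issue: Issue I → department; Issue II → department. The appellant must prevail on at least one issue; overall, the department prevails.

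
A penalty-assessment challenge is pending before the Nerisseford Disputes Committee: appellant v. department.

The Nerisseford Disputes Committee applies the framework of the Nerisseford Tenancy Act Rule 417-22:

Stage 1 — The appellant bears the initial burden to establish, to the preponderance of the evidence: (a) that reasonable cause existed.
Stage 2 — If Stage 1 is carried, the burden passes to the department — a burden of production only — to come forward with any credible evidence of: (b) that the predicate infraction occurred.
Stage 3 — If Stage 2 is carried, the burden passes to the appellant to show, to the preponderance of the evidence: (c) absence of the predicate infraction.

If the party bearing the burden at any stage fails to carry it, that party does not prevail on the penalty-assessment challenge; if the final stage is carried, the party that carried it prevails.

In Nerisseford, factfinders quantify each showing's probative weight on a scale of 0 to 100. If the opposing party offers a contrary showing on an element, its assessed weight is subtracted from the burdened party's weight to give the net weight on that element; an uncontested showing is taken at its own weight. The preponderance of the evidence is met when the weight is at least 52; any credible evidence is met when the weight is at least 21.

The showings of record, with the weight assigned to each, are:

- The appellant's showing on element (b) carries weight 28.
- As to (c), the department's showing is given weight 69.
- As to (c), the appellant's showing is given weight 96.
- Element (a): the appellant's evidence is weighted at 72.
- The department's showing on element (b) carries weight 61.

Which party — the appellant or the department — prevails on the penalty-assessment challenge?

department

At Stage 1 the appellant must meet the preponderance of the evidence (weight is at least 52): on (a) the weight is 72, ≥ 52, so (a) meets the standard.
  Stage 1 is satisfied; the onus moves to the department.
At Stage 2 the department must meet any credible evidence (weight is at least 21): on (b) the weight is 61 less the opposing 28 gives net 33, which does reach 21, so (b) meets the standard.
  The department carries Stage 2; the appellant now bears the burden.
At Stage 3 the appellant must meet the preponderance of the evidence (weight is at least 52): on (c) the weight is 96 less the opposing 69 gives net 27, < 52, so (c) does not meet the standard.
  Stage 3 not carried; the appellant fails its burden.
The department prevails.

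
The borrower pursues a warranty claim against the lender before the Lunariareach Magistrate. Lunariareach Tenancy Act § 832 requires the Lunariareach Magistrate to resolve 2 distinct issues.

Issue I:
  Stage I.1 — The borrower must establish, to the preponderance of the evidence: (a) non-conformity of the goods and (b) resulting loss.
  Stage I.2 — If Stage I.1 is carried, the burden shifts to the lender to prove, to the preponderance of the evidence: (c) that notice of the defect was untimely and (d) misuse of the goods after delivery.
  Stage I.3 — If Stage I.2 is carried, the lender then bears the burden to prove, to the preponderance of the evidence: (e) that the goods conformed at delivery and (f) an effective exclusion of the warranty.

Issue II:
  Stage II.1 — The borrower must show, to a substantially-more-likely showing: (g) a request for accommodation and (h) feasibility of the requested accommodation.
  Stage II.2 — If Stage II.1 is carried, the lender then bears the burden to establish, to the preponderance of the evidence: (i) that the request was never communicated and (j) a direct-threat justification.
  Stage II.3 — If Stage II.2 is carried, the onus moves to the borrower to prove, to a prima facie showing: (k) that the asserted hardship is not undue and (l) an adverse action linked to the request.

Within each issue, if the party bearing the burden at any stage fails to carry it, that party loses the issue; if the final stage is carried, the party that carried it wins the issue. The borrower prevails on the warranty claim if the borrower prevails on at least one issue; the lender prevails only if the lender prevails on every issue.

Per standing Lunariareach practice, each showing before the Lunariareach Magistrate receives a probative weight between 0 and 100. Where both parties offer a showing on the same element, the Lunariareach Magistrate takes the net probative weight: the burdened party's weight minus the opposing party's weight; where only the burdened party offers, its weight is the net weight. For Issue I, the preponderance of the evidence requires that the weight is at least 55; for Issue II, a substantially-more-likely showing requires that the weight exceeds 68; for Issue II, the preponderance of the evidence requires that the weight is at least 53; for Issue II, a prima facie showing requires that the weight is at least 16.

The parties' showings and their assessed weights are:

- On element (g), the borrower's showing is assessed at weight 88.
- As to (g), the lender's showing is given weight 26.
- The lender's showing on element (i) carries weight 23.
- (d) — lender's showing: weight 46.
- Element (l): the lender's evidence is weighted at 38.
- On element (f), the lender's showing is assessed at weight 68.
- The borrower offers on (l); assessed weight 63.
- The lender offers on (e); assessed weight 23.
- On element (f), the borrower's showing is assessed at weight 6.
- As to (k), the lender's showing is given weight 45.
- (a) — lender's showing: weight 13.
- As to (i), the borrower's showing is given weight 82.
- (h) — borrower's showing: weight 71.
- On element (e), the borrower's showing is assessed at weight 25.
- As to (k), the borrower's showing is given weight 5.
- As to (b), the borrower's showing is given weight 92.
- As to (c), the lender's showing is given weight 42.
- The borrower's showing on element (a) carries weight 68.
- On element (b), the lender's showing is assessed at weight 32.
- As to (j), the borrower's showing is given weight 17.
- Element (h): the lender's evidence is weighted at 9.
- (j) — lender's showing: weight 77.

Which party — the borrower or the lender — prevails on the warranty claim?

— Issue I —
Stage I.1 (borrower, the preponderance of the evidence, weight is at least 55): (a) net 68−13=55 ≥ 55 — meets; (b) net 92−32=60 ≥ 55 — meets.
  Stage I.1 is satisfied; the onus moves to the lender.
Stage I.2 (lender, the preponderance of the evidence, weight is at least 55): (c) 42 < 55 — fails; (d) 46 < 55 — fails.
  The lender does not carry Stage I.2.
The borrower prevails on this issue.
— Issue II —
At Stage II.1 the borrower must meet a substantially-more-likely showing (weight exceeds 68): on (g) the weight is 88 less the opposing 26 gives net 62, which does not exceed 68, so (g) does not meet the standard; on (h) the weight is 71 less the opposing 9 gives net 62, which does not exceed 68, so (h) does not meet the standard.
  Stage II.1 not carried; the borrower fails its burden.
The lender prevails on this issue.
Per-issue: Issue I → borrower; Issue II → lender. The borrower must prevail on at least one issue; overall, the borrower prevails.

borrower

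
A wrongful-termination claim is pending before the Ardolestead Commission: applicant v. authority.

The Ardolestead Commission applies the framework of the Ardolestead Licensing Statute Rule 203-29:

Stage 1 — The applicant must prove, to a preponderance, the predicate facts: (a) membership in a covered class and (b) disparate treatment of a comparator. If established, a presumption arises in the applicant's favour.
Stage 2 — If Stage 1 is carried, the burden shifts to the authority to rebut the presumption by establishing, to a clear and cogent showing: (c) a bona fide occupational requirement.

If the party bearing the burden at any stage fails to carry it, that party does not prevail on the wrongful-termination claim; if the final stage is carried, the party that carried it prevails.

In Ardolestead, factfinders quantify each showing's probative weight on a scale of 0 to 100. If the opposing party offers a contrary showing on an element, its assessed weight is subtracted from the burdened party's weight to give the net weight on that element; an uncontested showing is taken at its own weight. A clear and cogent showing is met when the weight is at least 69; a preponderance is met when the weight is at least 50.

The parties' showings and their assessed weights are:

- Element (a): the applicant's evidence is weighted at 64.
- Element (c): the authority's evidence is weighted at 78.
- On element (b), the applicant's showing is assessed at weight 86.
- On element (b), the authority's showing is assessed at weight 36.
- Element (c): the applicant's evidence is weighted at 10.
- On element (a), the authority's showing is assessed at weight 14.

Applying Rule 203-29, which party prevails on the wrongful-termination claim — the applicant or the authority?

Stage 1 (applicant, a preponderance, weight is at least 50): (a) net 64−14=50 ≥ 50 — meets; (b) net 86−36=50 ≥ 50 — meets.
  All elements met. The burden passes to the authority.
Stage 2 (authority, a clear and cogent showing, weight is at least 69): (c) net 78−10=68 < 69 — fails.
  The authority does not carry Stage 2.
The analysis ends at Stage 2; the applicant prevails.

applicant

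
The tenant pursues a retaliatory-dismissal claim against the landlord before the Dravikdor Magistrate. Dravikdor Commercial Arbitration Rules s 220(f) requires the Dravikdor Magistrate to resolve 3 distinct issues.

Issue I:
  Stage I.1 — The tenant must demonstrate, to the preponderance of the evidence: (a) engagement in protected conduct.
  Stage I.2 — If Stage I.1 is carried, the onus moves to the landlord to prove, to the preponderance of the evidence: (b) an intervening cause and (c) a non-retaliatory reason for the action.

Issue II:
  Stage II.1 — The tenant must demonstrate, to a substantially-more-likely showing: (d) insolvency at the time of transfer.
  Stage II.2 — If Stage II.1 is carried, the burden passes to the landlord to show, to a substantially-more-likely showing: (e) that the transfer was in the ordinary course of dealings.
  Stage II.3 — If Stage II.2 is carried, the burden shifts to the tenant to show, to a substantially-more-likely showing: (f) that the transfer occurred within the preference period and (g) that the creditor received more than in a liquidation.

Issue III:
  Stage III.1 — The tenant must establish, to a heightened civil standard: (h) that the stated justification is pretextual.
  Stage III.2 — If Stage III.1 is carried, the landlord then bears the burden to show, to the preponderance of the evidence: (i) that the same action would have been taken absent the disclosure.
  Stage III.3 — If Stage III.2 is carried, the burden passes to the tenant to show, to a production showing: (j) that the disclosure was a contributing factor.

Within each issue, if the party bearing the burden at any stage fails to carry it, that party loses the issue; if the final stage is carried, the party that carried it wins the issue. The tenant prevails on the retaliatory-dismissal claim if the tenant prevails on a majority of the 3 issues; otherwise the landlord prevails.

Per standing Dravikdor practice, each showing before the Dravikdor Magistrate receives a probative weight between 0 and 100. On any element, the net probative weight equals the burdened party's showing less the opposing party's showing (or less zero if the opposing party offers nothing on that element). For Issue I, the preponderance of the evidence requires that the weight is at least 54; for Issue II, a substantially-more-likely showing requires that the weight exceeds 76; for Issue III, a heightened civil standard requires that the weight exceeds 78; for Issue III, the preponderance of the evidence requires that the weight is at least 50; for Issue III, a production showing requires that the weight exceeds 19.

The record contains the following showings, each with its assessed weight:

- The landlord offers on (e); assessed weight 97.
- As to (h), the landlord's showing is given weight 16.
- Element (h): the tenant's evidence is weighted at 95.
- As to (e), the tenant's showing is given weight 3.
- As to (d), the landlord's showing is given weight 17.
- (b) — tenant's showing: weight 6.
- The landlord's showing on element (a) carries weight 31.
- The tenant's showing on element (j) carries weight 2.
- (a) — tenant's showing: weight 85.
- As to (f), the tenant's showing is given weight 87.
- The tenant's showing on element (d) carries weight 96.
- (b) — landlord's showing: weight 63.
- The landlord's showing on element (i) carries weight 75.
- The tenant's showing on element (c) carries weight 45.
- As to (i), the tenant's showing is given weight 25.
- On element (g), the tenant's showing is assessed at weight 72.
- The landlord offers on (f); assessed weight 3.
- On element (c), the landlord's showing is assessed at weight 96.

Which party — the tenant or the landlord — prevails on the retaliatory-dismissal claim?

landlord

— Issue I —
At Stage I.1 the tenant must meet the preponderance of the evidence (weight is at least 54): on (a) the weight is 85 less the opposing 31 gives net 54, ≥ 54, so (a) meets the standard.
  The tenant carries Stage I.1; the landlord now bears the burden.
At Stage I.2 the landlord must meet the preponderance of the evidence (weight is at least 54): on (b) the weight is 63 less the opposing 6 gives net 57, which does reach 54, so (b) meets the standard; on (c) the weight is 96 less the opposing 45 gives net 51, < 54, so (c) does not meet the standard.
  Stage I.2 not carried; the landlord fails its burden.
The analysis ends at Stage I.2; the tenant prevails on this issue.
— Issue II —
Stage II.1 (tenant, a substantially-more-likely showing, weight exceeds 76): (d) net 96−17=79 > 76 — meets.
  The tenant carries Stage II.1; the landlord now bears the burden.
Stage II.2 (landlord, a substantially-more-likely showing, weight exceeds 76): (e) net 97−3=94 > 76 — meets.
  The landlord carries Stage II.2; the tenant now bears the burden.
Stage II.3 (tenant, a substantially-more-likely showing, weight exceeds 76): (f) net 87−3=84 > 76 — meets; (g) 72 ≤ 76 — fails.
  The tenant does not carry Stage II.3.
The analysis ends at Stage II.3; the landlord prevails on this issue.
— Issue III —
Stage III.1 — burden on tenant; standard: a heightened civil standard (weight exceeds 78).
    (h): 95 − 16 = 79 > 78 [met]
  Stage III.1 is satisfied; the onus moves to the landlord.
Stage III.2 — burden on landlord; standard: the preponderance of the evidence (weight is at least 50).
    (i): 75 − 25 = 50 ≥ 50 [met]
  The landlord carries Stage III.2; the tenant now bears the burden.
Stage III.3 — burden on tenant; standard: a production showing (weight exceeds 19).
    (j): 2 ≤ 19 [not met]
  The tenant does not carry Stage III.3.
The landlord prevails on this issue.
Per-issue: Issue I → tenant; Issue II → landlord; Issue III → landlord. The tenant must prevail on a majority of issues; overall, the landlord prevails.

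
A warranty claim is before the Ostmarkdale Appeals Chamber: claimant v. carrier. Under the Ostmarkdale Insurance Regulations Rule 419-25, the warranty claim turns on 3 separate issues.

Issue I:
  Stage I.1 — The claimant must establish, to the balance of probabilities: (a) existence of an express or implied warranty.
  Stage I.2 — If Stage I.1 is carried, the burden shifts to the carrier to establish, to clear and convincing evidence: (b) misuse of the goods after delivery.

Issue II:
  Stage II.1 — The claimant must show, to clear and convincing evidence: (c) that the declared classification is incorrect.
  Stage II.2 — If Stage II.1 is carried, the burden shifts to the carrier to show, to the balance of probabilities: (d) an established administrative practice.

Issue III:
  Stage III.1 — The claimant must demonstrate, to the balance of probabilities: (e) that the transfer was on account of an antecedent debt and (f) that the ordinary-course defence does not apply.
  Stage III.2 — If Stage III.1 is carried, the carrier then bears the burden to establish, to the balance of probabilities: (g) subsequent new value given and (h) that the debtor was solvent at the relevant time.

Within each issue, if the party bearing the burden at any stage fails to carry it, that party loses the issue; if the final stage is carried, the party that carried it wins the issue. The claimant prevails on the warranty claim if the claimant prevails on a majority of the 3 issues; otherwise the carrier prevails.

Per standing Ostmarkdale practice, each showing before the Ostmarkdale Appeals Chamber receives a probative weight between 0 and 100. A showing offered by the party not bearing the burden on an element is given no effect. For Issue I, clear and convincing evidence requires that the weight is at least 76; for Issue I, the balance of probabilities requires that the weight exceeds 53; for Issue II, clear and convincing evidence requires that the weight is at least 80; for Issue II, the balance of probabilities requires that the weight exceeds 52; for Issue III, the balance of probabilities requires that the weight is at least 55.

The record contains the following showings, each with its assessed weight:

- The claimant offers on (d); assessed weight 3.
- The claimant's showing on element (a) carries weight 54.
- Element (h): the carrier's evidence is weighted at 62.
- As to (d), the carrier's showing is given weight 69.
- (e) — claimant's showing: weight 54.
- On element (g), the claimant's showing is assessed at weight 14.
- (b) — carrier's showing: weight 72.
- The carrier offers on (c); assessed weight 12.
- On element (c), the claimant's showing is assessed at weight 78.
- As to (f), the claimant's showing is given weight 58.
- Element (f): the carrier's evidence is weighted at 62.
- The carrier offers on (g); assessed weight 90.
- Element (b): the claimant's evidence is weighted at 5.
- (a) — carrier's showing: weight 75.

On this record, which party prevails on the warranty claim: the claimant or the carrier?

carrier

— Issue I —
Stage I.1 (claimant, the balance of probabilities, weight exceeds 53): (a) 54 (carrier's 75 disregarded) > 53 — meets.
  Stage I.1 is satisfied; the onus moves to the carrier.
Stage I.2 (carrier, clear and convincing evidence, weight is at least 76): (b) 72 (claimant's 5 disregarded) < 76 — fails.
  The carrier does not carry Stage I.2.
So the claimant prevails on this issue.
— Issue II —
At Stage II.1 the claimant must meet clear and convincing evidence (weight is at least 80): on (c) the weight is 78 (the carrier's 12 is given no effect), < 80, so (c) does not meet the standard.
  Stage II.1 not carried; the claimant fails its burden.
The analysis ends at Stage II.1; the carrier prevails on this issue.
— Issue III —
At Stage III.1 the claimant must meet the balance of probabilities (weight is at least 55): on (e) the weight is 54, which does not reach 55, so (e) does not meet the standard; on (f) the weight is 58 (the carrier's 62 is given no effect), ≥ 55, so (f) meets the standard.
  Stage III.1 not carried; the claimant fails its burden.
The carrier prevails on this issue.
Per-issue: Issue I → claimant; Issue II → carrier; Issue III → carrier. The claimant must prevail on a majority of issues; overall, the carrier prevails.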